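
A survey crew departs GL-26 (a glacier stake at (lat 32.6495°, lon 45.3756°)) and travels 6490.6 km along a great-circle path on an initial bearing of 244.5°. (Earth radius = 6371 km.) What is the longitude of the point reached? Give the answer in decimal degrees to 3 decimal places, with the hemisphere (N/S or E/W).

δ = d/R = 6490.6/6371 = 1.018773 rad
φ₂ = arcsin(sin φ₁ cos δ + cos φ₁ sin δ cos θ)
   = arcsin(0.53950·0.52441 + 0.84199·0.85146·-0.43051) = -1.47403°
λ₂ = λ₁ + atan2(sin θ sin δ cos φ₁, cos δ − sin φ₁ sin φ₂) = -4.86834°

4.868°W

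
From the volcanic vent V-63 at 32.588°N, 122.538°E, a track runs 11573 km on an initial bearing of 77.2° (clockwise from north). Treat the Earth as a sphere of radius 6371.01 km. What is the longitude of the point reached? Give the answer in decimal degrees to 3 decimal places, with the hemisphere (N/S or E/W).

δ = d/R = 11573/6371.01 = 1.816509 rad
φ₂ = arcsin(sin φ₁ cos δ + cos φ₁ sin δ cos θ)
   = arcsin(0.53859·-0.24325 + 0.84257·0.96996·0.22155) = 2.86887°
λ₂ = λ₁ + atan2(sin θ sin δ cos φ₁, cos δ − sin φ₁ sin φ₂) = -128.73281°

128.733°W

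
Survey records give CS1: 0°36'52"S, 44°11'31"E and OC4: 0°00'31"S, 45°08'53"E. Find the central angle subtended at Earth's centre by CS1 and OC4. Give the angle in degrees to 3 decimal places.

1.132°

CS1: φ = -0.61444°, λ = +44.19194°
OC4: φ = -0.00861°, λ = +45.14806°
Δφ = 0.6058°,  Δλ = 0.9561°
a = sin²(Δφ/2) + cos φ₁ cos φ₂ sin²(Δλ/2) = 0.000098
c = 2·arcsin(√a) = 0.019755 rad = 1.1319°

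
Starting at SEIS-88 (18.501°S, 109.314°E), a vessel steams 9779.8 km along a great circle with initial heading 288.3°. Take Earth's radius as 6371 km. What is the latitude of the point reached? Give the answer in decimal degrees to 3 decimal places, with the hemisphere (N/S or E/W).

δ = d/R = 9779.8/6371 = 1.535049 rad
φ₂ = arcsin(sin φ₁ cos δ + cos φ₁ sin δ cos θ)
   = arcsin(-0.31732·0.03574 + 0.94832·0.99936·0.31399) = 16.63261°
λ₂ = λ₁ + atan2(sin θ sin δ cos φ₁, cos δ − sin φ₁ sin φ₂) = 27.32094°

16.633°N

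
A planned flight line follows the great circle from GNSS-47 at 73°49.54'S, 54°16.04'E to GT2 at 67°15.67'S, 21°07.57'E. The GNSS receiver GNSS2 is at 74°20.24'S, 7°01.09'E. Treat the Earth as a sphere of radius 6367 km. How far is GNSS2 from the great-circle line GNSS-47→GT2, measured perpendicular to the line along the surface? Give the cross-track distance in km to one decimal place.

GNSS-47: φ = -73.82567°, λ = +54.26733°
GT2: φ = -67.26117°, λ = +21.12617°
GNSS2: φ = -74.33733°, λ = +7.01817°
δ₁₃ = central angle GNSS-47→GNSS2 = 0.220421 rad  (haversine)
θ₁₃ = bearing GNSS-47→GNSS2 = 245.055°,  θ₁₂ = bearing GNSS-47→GT2 = 284.317°
dₓₜ = R·arcsin(sin δ₁₃ · sin(θ₁₃ − θ₁₂)) = 6367·arcsin(0.21864·sin(-39.262°)) = -883.839 km
|dₓₜ| = 883.839 km

883.8 km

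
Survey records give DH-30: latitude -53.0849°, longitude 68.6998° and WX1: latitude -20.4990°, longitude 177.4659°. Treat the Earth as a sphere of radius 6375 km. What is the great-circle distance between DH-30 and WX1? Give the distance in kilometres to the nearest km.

Δφ = 32.5859°,  Δλ = 108.7661°
a = sin²(Δφ/2) + cos φ₁ cos φ₂ sin²(Δλ/2) = 0.450502
c = 2·arcsin(√a) = 1.471638 rad = 84.3186°
d = R·c = 6375 × 1.471638 = 9381.7 km

9382 km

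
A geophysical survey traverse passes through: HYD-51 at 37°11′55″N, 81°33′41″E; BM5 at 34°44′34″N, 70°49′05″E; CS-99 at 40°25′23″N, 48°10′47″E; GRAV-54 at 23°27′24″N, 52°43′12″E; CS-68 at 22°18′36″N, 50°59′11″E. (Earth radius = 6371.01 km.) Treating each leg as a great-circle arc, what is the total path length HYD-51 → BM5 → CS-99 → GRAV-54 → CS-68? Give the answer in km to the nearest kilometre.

HYD-51: φ = +37.19861°, λ = +81.56139°
BM5: φ = +34.74278°, λ = +70.81806°
CS-99: φ = +40.42306°, λ = +48.17972°
GRAV-54: φ = +23.45667°, λ = +52.72000°
CS-68: φ = +22.31000°, λ = +50.98639°
HYD-51→BM5: c = 0.157587 rad, d = 1003.99 km
BM5→CS-99: c = 0.327367 rad, d = 2085.66 km
CS-99→GRAV-54: c = 0.303539 rad, d = 1933.85 km
GRAV-54→CS-68: c = 0.034315 rad, d = 218.62 km
Total = 1003.99 + 2085.66 + 1933.85 + 218.62 = 5242.12 km

5242 km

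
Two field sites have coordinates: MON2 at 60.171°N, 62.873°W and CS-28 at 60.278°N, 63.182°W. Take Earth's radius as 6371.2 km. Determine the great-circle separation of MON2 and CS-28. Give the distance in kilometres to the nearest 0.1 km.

20.8 km

Δφ = 0.1070°,  Δλ = -0.3090°
a = sin²(Δφ/2) + cos φ₁ cos φ₂ sin²(Δλ/2) = 0.000003
c = 2·arcsin(√a) = 0.003265 rad = 0.1871°
d = R·c = 6371.2 × 0.003265 = 20.8 km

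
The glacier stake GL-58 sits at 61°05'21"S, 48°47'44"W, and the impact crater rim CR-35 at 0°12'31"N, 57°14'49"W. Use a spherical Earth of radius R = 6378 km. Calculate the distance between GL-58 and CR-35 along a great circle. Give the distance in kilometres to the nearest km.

GL-58: φ = -61.08917°, λ = -48.79556°
CR-35: φ = +0.20861°, λ = -57.24694°
Δφ = 61.2978°,  Δλ = -8.4514°
a = sin²(Δφ/2) + cos φ₁ cos φ₂ sin²(Δλ/2) = 0.262496
c = 2·arcsin(√a) = 1.075823 rad = 61.6401°
d = R·c = 6378 × 1.075823 = 6861.6 km

6862 km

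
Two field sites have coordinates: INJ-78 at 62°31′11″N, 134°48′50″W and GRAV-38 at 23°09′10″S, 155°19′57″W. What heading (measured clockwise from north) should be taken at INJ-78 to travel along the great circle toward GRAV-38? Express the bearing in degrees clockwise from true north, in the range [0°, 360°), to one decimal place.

INJ-78: φ = +62.51972°, λ = -134.81389°
GRAV-38: φ = -23.15278°, λ = -155.33250°
Δλ = -20.5186°
y = sin Δλ · cos φ₂ = -0.322281
x = cos φ₁ sin φ₂ − sin φ₁ cos φ₂ cos Δλ = -0.945399
θ = atan2(y, x) = -161.1760° → 198.8240° (mod 360°)

198.8°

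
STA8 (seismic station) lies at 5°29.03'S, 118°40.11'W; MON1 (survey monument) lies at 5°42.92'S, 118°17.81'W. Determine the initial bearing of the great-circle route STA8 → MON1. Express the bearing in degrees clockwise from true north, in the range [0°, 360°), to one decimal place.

122.1°

STA8: φ = -5.48383°, λ = -118.66850°
MON1: φ = -5.71533°, λ = -118.29683°
Δλ = 0.3717°
y = sin Δλ · cos φ₂ = 0.006455
x = cos φ₁ sin φ₂ − sin φ₁ cos φ₂ cos Δλ = -0.004042
θ = atan2(y, x) = 122.0587° → 122.0587° (mod 360°)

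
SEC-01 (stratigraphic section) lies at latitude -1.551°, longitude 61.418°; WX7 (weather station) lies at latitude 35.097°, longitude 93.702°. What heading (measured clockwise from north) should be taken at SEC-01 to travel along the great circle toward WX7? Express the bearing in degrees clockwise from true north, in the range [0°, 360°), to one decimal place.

36.4°

Δλ = 32.2840°
y = sin Δλ · cos φ₂ = 0.437003
x = cos φ₁ sin φ₂ − sin φ₁ cos φ₂ cos Δλ = 0.593474
θ = atan2(y, x) = 36.3660° → 36.3660° (mod 360°)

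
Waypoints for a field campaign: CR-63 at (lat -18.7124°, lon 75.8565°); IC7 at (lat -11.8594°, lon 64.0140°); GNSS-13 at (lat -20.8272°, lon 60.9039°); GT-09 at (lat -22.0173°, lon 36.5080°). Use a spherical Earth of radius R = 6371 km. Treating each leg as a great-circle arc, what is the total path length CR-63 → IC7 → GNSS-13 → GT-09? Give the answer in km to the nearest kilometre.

5057 km

CR-63→IC7: c = 0.232357 rad, d = 1480.35 km
IC7→GNSS-13: c = 0.164936 rad, d = 1050.81 km
GNSS-13→GT-09: c = 0.396501 rad, d = 2526.11 km
Total = 1480.35 + 1050.81 + 2526.11 = 5057.26 km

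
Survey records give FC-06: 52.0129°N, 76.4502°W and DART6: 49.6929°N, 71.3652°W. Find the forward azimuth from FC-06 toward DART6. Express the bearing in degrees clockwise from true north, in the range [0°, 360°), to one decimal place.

Δλ = 5.0850°
y = sin Δλ · cos φ₂ = 0.057336
x = cos φ₁ sin φ₂ − sin φ₁ cos φ₂ cos Δλ = -0.038474
θ = atan2(y, x) = 123.8628° → 123.8628° (mod 360°)

123.9°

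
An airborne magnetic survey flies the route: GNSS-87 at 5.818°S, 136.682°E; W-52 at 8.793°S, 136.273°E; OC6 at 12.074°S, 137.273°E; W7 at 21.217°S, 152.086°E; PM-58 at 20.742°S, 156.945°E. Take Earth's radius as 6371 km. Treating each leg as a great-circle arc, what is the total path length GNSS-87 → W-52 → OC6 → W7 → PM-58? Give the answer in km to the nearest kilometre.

3097 km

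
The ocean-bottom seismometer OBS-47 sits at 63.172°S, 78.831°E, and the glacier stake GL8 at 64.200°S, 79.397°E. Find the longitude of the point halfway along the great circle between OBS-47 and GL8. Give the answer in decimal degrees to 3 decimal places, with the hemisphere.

79.109°E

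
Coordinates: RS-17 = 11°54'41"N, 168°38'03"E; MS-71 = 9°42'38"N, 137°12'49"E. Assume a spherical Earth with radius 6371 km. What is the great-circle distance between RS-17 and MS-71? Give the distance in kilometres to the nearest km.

3439 km

RS-17: φ = +11.91139°, λ = +168.63417°
MS-71: φ = +9.71056°, λ = +137.21361°
Δφ = -2.2008°,  Δλ = -31.4206°
a = sin²(Δφ/2) + cos φ₁ cos φ₂ sin²(Δλ/2) = 0.071080
c = 2·arcsin(√a) = 0.539746 rad = 30.9252°
d = R·c = 6371 × 0.539746 = 3438.7 km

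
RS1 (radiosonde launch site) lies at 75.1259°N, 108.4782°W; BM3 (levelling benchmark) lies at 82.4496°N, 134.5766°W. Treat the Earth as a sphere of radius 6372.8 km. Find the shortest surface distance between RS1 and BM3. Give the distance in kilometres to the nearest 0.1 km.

Δφ = 7.3237°,  Δλ = -26.0984°
a = sin²(Δφ/2) + cos φ₁ cos φ₂ sin²(Δλ/2) = 0.005799
c = 2·arcsin(√a) = 0.152445 rad = 8.7345°
d = R·c = 6372.8 × 0.152445 = 971.5 km

971.5 km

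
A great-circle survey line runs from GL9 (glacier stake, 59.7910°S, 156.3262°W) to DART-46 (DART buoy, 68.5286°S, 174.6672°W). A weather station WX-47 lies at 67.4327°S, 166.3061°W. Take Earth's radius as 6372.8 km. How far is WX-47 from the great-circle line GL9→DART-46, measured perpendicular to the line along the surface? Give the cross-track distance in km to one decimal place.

δ₁₃ = central angle GL9→WX-47 = 0.153793 rad  (haversine)
θ₁₃ = bearing GL9→WX-47 = 205.732°,  θ₁₂ = bearing GL9→DART-46 = 214.438°
dₓₜ = R·arcsin(sin δ₁₃ · sin(θ₁₃ − θ₁₂)) = 6372.8·arcsin(0.15319·sin(-8.706°)) = -147.780 km
|dₓₜ| = 147.780 km

147.8 km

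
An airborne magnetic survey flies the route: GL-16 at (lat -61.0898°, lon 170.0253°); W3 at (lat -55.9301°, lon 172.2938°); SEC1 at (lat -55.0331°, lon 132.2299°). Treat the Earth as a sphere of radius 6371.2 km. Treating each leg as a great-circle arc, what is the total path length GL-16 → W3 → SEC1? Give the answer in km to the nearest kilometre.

GL-16→W3: c = 0.092384 rad, d = 588.60 km
W3→SEC1: c = 0.390984 rad, d = 2491.04 km
Total = 588.60 + 2491.04 = 3079.63 km

3080 km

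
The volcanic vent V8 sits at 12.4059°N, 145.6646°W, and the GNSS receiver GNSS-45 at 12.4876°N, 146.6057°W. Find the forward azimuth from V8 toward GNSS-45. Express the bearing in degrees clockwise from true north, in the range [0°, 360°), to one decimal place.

275.2°

Δλ = -0.9411°
y = sin Δλ · cos φ₂ = -0.016036
x = cos φ₁ sin φ₂ − sin φ₁ cos φ₂ cos Δλ = 0.001454
θ = atan2(y, x) = -84.8183° → 275.1817° (mod 360°)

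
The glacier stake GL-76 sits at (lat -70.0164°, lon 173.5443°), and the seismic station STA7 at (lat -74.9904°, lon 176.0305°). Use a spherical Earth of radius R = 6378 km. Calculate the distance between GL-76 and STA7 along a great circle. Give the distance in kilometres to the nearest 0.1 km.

Δφ = -4.9740°,  Δλ = 2.4862°
a = sin²(Δφ/2) + cos φ₁ cos φ₂ sin²(Δλ/2) = 0.001925
c = 2·arcsin(√a) = 0.087768 rad = 5.0288°
d = R·c = 6378 × 0.087768 = 559.8 km

559.8 km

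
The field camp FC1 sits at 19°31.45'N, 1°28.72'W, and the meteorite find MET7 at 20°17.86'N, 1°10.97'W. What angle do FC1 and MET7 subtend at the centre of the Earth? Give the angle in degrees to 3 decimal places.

0.822°

FC1: φ = +19.52417°, λ = -1.47867°
MET7: φ = +20.29767°, λ = -1.18283°
Δφ = 0.7735°,  Δλ = 0.2958°
a = sin²(Δφ/2) + cos φ₁ cos φ₂ sin²(Δλ/2) = 0.000051
c = 2·arcsin(√a) = 0.014346 rad = 0.8220°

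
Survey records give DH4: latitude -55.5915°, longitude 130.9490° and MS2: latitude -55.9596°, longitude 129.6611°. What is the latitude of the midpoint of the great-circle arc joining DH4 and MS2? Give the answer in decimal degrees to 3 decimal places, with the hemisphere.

55.777°S

Bx = cos φ₂ cos Δλ = 0.559636,  By = cos φ₂ sin Δλ = -0.012582
φₘ = atan2(sin φ₁ + sin φ₂, √((cos φ₁ + Bx)² + By²)) = -55.77723°
λₘ = λ₁ + atan2(By, cos φ₁ + Bx) = 130.30809°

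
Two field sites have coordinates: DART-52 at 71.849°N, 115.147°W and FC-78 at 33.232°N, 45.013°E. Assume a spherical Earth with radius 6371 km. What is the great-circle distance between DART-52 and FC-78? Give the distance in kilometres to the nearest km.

Δφ = -38.6170°,  Δλ = 160.1600°
a = sin²(Δφ/2) + cos φ₁ cos φ₂ sin²(Δλ/2) = 0.362174
c = 2·arcsin(√a) = 1.291529 rad = 73.9992°
d = R·c = 6371 × 1.291529 = 8228.3 km

8228 km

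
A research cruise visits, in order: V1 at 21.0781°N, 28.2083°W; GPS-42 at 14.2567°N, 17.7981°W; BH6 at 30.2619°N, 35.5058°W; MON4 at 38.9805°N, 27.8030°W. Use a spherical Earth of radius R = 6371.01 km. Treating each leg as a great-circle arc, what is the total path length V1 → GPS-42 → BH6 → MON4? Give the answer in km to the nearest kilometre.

5075 km

V1→GPS-42: c = 0.209981 rad, d = 1337.79 km
GPS-42→BH6: c = 0.398681 rad, d = 2540.00 km
BH6→MON4: c = 0.187967 rad, d = 1197.54 km
Total = 1337.79 + 2540.00 + 1197.54 = 5075.33 km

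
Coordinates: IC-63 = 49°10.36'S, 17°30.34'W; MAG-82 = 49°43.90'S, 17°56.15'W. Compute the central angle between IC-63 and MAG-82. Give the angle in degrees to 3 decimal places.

IC-63: φ = -49.17267°, λ = -17.50567°
MAG-82: φ = -49.73167°, λ = -17.93583°
Δφ = -0.5590°,  Δλ = -0.4302°
a = sin²(Δφ/2) + cos φ₁ cos φ₂ sin²(Δλ/2) = 0.000030
c = 2·arcsin(√a) = 0.010909 rad = 0.6250°

0.625°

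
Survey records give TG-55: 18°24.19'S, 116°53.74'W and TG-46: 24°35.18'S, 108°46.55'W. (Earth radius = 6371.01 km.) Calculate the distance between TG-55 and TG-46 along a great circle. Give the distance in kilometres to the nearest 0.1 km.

TG-55: φ = -18.40317°, λ = -116.89567°
TG-46: φ = -24.58633°, λ = -108.77583°
Δφ = -6.1832°,  Δλ = 8.1198°
a = sin²(Δφ/2) + cos φ₁ cos φ₂ sin²(Δλ/2) = 0.007234
c = 2·arcsin(√a) = 0.170308 rad = 9.7579°
d = R·c = 6371.01 × 0.170308 = 1085.0 km

1085.0 km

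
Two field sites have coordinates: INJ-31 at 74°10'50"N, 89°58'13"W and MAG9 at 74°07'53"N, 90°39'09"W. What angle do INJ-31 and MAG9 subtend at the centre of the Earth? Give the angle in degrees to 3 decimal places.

INJ-31: φ = +74.18056°, λ = -89.97028°
MAG9: φ = +74.13139°, λ = -90.65250°
Δφ = -0.0492°,  Δλ = -0.6822°
a = sin²(Δφ/2) + cos φ₁ cos φ₂ sin²(Δλ/2) = 0.000003
c = 2·arcsin(√a) = 0.003362 rad = 0.1926°

0.193°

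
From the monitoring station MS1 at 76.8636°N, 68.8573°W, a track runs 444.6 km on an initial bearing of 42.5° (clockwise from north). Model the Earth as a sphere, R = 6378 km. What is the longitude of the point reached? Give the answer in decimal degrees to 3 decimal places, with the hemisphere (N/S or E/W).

53.946°W

δ = d/R = 444.6/6378 = 0.069708 rad
φ₂ = arcsin(sin φ₁ cos δ + cos φ₁ sin δ cos θ)
   = arcsin(0.97383·0.99757 + 0.22727·0.06965·0.73728) = 79.46319°
λ₂ = λ₁ + atan2(sin θ sin δ cos φ₁, cos δ − sin φ₁ sin φ₂) = -53.94594°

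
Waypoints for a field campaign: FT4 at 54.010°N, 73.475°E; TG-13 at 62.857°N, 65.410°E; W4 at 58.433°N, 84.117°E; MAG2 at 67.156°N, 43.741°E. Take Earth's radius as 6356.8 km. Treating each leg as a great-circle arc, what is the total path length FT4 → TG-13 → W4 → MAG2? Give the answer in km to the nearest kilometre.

4423 km

FT4→TG-13: c = 0.170789 rad, d = 1085.67 km
TG-13→W4: c = 0.176845 rad, d = 1124.17 km
W4→MAG2: c = 0.348093 rad, d = 2212.76 km
Total = 1085.67 + 1124.17 + 2212.76 = 4422.59 km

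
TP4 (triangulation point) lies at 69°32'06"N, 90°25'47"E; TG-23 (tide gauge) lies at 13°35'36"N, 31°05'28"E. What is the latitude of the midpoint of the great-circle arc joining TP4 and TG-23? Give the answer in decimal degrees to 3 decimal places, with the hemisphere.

TP4: φ = +69.53500°, λ = +90.42972°
TG-23: φ = +13.59333°, λ = +31.09111°
Bx = cos φ₂ cos Δλ = 0.495678,  By = cos φ₂ sin Δλ = -0.836101
φₘ = atan2(sin φ₁ + sin φ₂, √((cos φ₁ + Bx)² + By²)) = 44.58641°
λₘ = λ₁ + atan2(By, cos φ₁ + Bx) = 45.74366°

44.586°N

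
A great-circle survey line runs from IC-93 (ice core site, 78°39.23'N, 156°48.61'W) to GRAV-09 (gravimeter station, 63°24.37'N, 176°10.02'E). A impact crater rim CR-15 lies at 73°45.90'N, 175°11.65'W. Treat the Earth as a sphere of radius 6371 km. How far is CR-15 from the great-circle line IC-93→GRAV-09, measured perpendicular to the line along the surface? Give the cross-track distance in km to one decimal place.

IC-93: φ = +78.65383°, λ = -156.81017°
GRAV-09: φ = +63.40617°, λ = +176.16700°
CR-15: φ = +73.76500°, λ = -175.19417°
δ₁₃ = central angle IC-93→CR-15 = 0.113597 rad  (haversine)
θ₁₃ = bearing IC-93→CR-15 = 231.066°,  θ₁₂ = bearing IC-93→GRAV-09 = 223.401°
dₓₜ = R·arcsin(sin δ₁₃ · sin(θ₁₃ − θ₁₂)) = 6371·arcsin(0.11335·sin(7.665°)) = 96.330 km
|dₓₜ| = 96.330 km

96.3 km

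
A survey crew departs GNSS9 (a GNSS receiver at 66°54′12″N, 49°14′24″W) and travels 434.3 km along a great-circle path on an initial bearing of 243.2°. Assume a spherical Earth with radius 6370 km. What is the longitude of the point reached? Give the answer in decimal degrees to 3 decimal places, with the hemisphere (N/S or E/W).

57.485°W

GNSS9: φ = +66.90333°, λ = -49.24000°
δ = d/R = 434.3/6370 = 0.068179 rad
φ₂ = arcsin(sin φ₁ cos δ + cos φ₁ sin δ cos θ)
   = arcsin(0.91984·0.99768 + 0.39228·0.06813·-0.45088) = 64.91200°
λ₂ = λ₁ + atan2(sin θ sin δ cos φ₁, cos δ − sin φ₁ sin φ₂) = -57.48538°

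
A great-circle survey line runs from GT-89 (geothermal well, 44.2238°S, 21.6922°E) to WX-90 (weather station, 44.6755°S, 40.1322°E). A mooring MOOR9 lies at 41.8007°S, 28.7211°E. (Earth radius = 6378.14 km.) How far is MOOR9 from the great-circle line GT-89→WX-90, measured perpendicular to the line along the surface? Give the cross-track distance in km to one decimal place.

δ₁₃ = central angle GT-89→MOOR9 = 0.099127 rad  (haversine)
θ₁₃ = bearing GT-89→MOOR9 = 67.187°,  θ₁₂ = bearing GT-89→WX-90 = 98.433°
dₓₜ = R·arcsin(sin δ₁₃ · sin(θ₁₃ − θ₁₂)) = 6378.14·arcsin(0.09896·sin(-31.246°)) = -327.564 km
|dₓₜ| = 327.564 km

327.6 km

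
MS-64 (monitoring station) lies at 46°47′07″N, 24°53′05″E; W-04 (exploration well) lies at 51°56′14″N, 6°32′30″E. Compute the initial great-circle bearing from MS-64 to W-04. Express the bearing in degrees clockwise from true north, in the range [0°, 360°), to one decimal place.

300.1°

MS-64: φ = +46.78528°, λ = +24.88472°
W-04: φ = +51.93722°, λ = +6.54167°
Δλ = -18.3431°
y = sin Δλ · cos φ₂ = -0.194024
x = cos φ₁ sin φ₂ − sin φ₁ cos φ₂ cos Δλ = 0.112627
θ = atan2(y, x) = -59.8656° → 300.1344° (mod 360°)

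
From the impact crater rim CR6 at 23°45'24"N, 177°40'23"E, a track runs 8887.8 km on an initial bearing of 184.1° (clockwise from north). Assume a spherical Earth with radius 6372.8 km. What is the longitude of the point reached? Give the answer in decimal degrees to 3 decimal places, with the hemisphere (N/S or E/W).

CR6: φ = +23.75667°, λ = +177.67306°
δ = d/R = 8887.8/6372.8 = 1.394646 rad
φ₂ = arcsin(sin φ₁ cos δ + cos φ₁ sin δ cos θ)
   = arcsin(0.40285·0.17524 + 0.91526·0.98453·-0.99744) = -55.91418°
λ₂ = λ₁ + atan2(sin θ sin δ cos φ₁, cos δ − sin φ₁ sin φ₂) = 170.45759°

170.458°E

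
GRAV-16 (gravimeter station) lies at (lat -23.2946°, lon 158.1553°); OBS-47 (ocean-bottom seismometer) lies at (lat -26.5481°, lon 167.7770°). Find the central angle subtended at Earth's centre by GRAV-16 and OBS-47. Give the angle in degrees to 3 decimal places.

9.309°

Δφ = -3.2535°,  Δλ = 9.6217°
a = sin²(Δφ/2) + cos φ₁ cos φ₂ sin²(Δλ/2) = 0.006585
c = 2·arcsin(√a) = 0.162474 rad = 9.3091°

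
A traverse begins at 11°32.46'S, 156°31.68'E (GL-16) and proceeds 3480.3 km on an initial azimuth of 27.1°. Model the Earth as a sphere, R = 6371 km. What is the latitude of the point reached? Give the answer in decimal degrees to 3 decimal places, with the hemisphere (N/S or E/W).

GL-16: φ = -11.54100°, λ = +156.52800°
δ = d/R = 3480.3/6371 = 0.546272 rad
φ₂ = arcsin(sin φ₁ cos δ + cos φ₁ sin δ cos θ)
   = arcsin(-0.20007·0.85447 + 0.97978·0.51951·0.89021) = 16.38962°
λ₂ = λ₁ + atan2(sin θ sin δ cos φ₁, cos δ − sin φ₁ sin φ₂) = 170.80926°

16.390°N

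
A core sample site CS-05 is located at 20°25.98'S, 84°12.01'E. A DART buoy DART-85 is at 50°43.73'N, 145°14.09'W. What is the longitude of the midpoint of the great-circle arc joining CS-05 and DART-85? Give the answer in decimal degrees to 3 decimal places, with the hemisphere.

126.664°E

CS-05: φ = -20.43300°, λ = +84.20017°
DART-85: φ = +50.72883°, λ = -145.23483°
Bx = cos φ₂ cos Δλ = -0.411641,  By = cos φ₂ sin Δλ = 0.480864
φₘ = atan2(sin φ₁ + sin φ₂, √((cos φ₁ + Bx)² + By²)) = 30.82691°
λₘ = λ₁ + atan2(By, cos φ₁ + Bx) = 126.66378°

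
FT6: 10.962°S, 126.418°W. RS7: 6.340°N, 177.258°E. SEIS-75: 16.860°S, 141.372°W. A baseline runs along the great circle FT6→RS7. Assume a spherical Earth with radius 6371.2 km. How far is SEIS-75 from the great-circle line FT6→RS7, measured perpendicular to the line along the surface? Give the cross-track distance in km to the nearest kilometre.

δ₁₃ = central angle FT6→SEIS-75 = 0.273295 rad  (haversine)
θ₁₃ = bearing FT6→SEIS-75 = 246.200°,  θ₁₂ = bearing FT6→RS7 = 284.455°
dₓₜ = R·arcsin(sin δ₁₃ · sin(θ₁₃ − θ₁₂)) = 6371.2·arcsin(0.26991·sin(-38.256°)) = -1069.757 km
|dₓₜ| = 1069.757 km

1070 km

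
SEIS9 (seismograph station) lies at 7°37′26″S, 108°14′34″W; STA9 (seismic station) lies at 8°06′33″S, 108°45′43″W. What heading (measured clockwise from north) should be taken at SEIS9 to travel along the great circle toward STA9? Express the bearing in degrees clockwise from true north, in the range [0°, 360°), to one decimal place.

226.6°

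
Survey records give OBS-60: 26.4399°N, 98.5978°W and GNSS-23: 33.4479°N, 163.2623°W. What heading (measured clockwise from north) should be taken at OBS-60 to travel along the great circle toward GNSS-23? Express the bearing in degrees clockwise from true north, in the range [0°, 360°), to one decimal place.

293.9°

Δλ = -64.6645°
y = sin Δλ · cos φ₂ = -0.754134
x = cos φ₁ sin φ₂ − sin φ₁ cos φ₂ cos Δλ = 0.334547
θ = atan2(y, x) = -66.0771° → 293.9229° (mod 360°)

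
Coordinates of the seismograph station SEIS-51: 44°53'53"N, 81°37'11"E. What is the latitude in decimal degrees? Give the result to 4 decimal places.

44.8981°N

44° + 53′/60 + 53″/3600 = 44 + 0.88333 + 0.01472 = 44.8981°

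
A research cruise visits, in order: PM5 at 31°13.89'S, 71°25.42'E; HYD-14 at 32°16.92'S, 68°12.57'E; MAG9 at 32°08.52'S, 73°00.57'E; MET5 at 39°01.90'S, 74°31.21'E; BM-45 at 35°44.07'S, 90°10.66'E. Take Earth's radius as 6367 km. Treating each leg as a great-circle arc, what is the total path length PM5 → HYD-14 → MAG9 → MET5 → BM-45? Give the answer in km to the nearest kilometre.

2983 km

PM5: φ = -31.23150°, λ = +71.42367°
HYD-14: φ = -32.28200°, λ = +68.20950°
MAG9: φ = -32.14200°, λ = +73.00950°
MET5: φ = -39.03167°, λ = +74.52017°
BM-45: φ = -35.73450°, λ = +90.17767°
PM5→HYD-14: c = 0.051099 rad, d = 325.35 km
HYD-14→MAG9: c = 0.070917 rad, d = 451.53 km
MAG9→MET5: c = 0.122138 rad, d = 777.65 km
MET5→BM-45: c = 0.224317 rad, d = 1428.23 km
Total = 325.35 + 451.53 + 777.65 + 1428.23 = 2982.76 km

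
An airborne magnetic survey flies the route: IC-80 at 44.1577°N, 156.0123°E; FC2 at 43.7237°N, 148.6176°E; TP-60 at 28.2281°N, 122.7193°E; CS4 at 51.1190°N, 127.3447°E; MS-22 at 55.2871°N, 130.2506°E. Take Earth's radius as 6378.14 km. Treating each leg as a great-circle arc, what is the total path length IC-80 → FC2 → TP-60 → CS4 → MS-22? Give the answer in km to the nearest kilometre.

IC-80→FC2: c = 0.093208 rad, d = 594.50 km
FC2→TP-60: c = 0.451705 rad, d = 2881.04 km
TP-60→CS4: c = 0.404127 rad, d = 2577.58 km
CS4→MS-22: c = 0.078818 rad, d = 502.71 km
Total = 594.50 + 2881.04 + 2577.58 + 502.71 = 6555.82 km

6556 km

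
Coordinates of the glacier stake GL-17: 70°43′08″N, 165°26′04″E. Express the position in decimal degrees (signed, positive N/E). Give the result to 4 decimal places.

+70.7189°, +165.4344°

lat: 70.7189° N → +70.7189°
lon: 165.4344° E → +165.4344°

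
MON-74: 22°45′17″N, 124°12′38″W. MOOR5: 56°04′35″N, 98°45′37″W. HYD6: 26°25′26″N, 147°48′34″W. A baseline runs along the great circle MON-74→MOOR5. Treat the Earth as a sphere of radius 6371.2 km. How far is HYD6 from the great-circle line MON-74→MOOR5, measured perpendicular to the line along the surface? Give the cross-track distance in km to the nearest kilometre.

MON-74: φ = +22.75472°, λ = -124.21056°
MOOR5: φ = +56.07639°, λ = -98.76028°
HYD6: φ = +26.42389°, λ = -147.80944°
δ₁₃ = central angle MON-74→HYD6 = 0.379401 rad  (haversine)
θ₁₃ = bearing MON-74→HYD6 = 284.537°,  θ₁₂ = bearing MON-74→MOOR5 = 22.808°
dₓₜ = R·arcsin(sin δ₁₃ · sin(θ₁₃ − θ₁₂)) = 6371.2·arcsin(0.37036·sin(261.728°)) = -2390.834 km
|dₓₜ| = 2390.834 km

2391 km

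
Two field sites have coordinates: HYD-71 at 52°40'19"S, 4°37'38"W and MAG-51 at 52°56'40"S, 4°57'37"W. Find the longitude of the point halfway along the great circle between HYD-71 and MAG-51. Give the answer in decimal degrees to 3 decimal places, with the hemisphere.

HYD-71: φ = -52.67194°, λ = -4.62722°
MAG-51: φ = -52.94444°, λ = -4.96028°
Bx = cos φ₂ cos Δλ = 0.602579,  By = cos φ₂ sin Δλ = -0.003503
φₘ = atan2(sin φ₁ + sin φ₂, √((cos φ₁ + Bx)² + By²)) = -52.80831°
λₘ = λ₁ + atan2(By, cos φ₁ + Bx) = -4.79323°

4.793°W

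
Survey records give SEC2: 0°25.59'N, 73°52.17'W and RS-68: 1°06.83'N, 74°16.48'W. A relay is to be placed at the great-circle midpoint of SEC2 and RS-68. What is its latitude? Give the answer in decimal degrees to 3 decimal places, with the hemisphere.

SEC2: φ = +0.42650°, λ = -73.86950°
RS-68: φ = +1.11383°, λ = -74.27467°
Bx = cos φ₂ cos Δλ = 0.999786,  By = cos φ₂ sin Δλ = -0.007070
φₘ = atan2(sin φ₁ + sin φ₂, √((cos φ₁ + Bx)² + By²)) = 0.77017°
λₘ = λ₁ + atan2(By, cos φ₁ + Bx) = -74.07207°

0.770°N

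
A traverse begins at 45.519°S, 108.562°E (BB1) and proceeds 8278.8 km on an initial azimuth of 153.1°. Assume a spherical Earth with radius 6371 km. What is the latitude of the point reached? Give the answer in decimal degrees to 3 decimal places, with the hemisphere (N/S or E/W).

δ = d/R = 8278.8/6371 = 1.299451 rad
φ₂ = arcsin(sin φ₁ cos δ + cos φ₁ sin δ cos θ)
   = arcsin(-0.71348·0.26803 + 0.70067·0.96341·-0.89180) = -52.48828°
λ₂ = λ₁ + atan2(sin θ sin δ cos φ₁, cos δ − sin φ₁ sin φ₂) = -117.14855°

52.488°S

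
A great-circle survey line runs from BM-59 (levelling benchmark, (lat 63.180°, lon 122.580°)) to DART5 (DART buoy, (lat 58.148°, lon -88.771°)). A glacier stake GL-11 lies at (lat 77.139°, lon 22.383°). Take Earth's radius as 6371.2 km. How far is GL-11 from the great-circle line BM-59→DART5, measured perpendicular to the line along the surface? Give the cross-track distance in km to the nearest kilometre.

2371 km

δ₁₃ = central angle BM-59→GL-11 = 0.550504 rad  (haversine)
θ₁₃ = bearing BM-59→GL-11 = 335.242°,  θ₁₂ = bearing BM-59→DART5 = 19.268°
dₓₜ = R·arcsin(sin δ₁₃ · sin(θ₁₃ − θ₁₂)) = 6371.2·arcsin(0.52312·sin(315.974°)) = -2370.606 km
|dₓₜ| = 2370.606 km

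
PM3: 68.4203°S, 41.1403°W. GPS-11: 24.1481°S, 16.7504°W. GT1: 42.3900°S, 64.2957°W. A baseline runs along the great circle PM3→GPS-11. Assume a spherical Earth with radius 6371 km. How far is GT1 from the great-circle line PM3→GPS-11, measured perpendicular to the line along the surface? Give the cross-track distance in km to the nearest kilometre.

2953 km

δ₁₃ = central angle PM3→GT1 = 0.501882 rad  (haversine)
θ₁₃ = bearing PM3→GT1 = 322.865°,  θ₁₂ = bearing PM3→GPS-11 = 31.194°
dₓₜ = R·arcsin(sin δ₁₃ · sin(θ₁₃ − θ₁₂)) = 6371·arcsin(0.48108·sin(291.671°)) = -2952.899 km
|dₓₜ| = 2952.899 km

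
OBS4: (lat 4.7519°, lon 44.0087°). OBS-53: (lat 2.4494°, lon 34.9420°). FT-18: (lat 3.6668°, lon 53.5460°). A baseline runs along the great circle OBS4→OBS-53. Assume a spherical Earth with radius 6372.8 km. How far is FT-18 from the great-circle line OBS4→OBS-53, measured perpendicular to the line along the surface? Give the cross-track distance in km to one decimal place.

δ₁₃ = central angle OBS4→FT-18 = 0.167082 rad  (haversine)
θ₁₃ = bearing OBS4→FT-18 = 96.142°,  θ₁₂ = bearing OBS4→OBS-53 = 256.039°
dₓₜ = R·arcsin(sin δ₁₃ · sin(θ₁₃ − θ₁₂)) = 6372.8·arcsin(0.16631·sin(-159.896°)) = -364.484 km
|dₓₜ| = 364.484 km

364.5 km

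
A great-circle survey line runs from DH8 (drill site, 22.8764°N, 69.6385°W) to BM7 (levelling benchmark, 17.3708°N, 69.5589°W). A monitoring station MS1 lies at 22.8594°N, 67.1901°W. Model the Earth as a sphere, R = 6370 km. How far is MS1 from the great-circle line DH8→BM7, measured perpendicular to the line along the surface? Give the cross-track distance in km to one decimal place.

δ₁₃ = central angle DH8→MS1 = 0.039375 rad  (haversine)
θ₁₃ = bearing DH8→MS1 = 89.956°,  θ₁₂ = bearing DH8→BM7 = 179.208°
dₓₜ = R·arcsin(sin δ₁₃ · sin(θ₁₃ − θ₁₂)) = 6370·arcsin(0.03936·sin(-89.252°)) = -250.795 km
|dₓₜ| = 250.795 km

250.8 km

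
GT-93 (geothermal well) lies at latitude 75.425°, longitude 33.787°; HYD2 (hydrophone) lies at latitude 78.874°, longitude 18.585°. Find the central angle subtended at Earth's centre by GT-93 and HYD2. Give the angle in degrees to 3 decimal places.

4.802°

Δφ = 3.4490°,  Δλ = -15.2020°
a = sin²(Δφ/2) + cos φ₁ cos φ₂ sin²(Δλ/2) = 0.001755
c = 2·arcsin(√a) = 0.083816 rad = 4.8023°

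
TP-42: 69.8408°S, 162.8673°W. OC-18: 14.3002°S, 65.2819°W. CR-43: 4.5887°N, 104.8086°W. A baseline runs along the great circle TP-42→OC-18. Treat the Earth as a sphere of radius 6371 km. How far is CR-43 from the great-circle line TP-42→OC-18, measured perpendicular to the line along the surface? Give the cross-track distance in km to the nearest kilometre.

δ₁₃ = central angle TP-42→CR-43 = 1.463952 rad  (haversine)
θ₁₃ = bearing TP-42→CR-43 = 58.290°,  θ₁₂ = bearing TP-42→OC-18 = 102.059°
dₓₜ = R·arcsin(sin δ₁₃ · sin(θ₁₃ − θ₁₂)) = 6371·arcsin(0.99430·sin(-43.769°)) = -4832.151 km
|dₓₜ| = 4832.151 km

4832 km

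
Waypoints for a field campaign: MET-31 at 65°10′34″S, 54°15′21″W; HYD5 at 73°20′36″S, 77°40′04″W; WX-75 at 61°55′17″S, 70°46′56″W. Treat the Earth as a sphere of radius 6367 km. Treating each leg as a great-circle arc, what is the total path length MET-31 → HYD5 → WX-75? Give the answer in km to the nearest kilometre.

2577 km

MET-31: φ = -65.17611°, λ = -54.25583°
HYD5: φ = -73.34333°, λ = -77.66778°
WX-75: φ = -61.92139°, λ = -70.78222°
MET-31→HYD5: c = 0.200584 rad, d = 1277.12 km
HYD5→WX-75: c = 0.204206 rad, d = 1300.18 km
Total = 1277.12 + 1300.18 = 2577.30 km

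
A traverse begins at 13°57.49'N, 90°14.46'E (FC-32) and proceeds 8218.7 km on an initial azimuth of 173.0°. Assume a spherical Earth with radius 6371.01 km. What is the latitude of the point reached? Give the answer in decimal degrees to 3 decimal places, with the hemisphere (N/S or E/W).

59.168°S

FC-32: φ = +13.95817°, λ = +90.24100°
δ = d/R = 8218.7/6371.01 = 1.290015 rad
φ₂ = arcsin(sin φ₁ cos δ + cos φ₁ sin δ cos θ)
   = arcsin(0.24121·0.27711 + 0.97047·0.96084·-0.99255) = -59.16819°
λ₂ = λ₁ + atan2(sin θ sin δ cos φ₁, cos δ − sin φ₁ sin φ₂) = 103.44818°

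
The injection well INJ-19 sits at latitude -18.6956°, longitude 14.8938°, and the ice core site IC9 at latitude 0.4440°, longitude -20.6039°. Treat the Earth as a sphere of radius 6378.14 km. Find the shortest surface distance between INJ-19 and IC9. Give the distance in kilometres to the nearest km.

Δφ = 19.1396°,  Δλ = -35.4977°
a = sin²(Δφ/2) + cos φ₁ cos φ₂ sin²(Δλ/2) = 0.115663
c = 2·arcsin(√a) = 0.694031 rad = 39.7651°
d = R·c = 6378.14 × 0.694031 = 4426.6 km

4427 km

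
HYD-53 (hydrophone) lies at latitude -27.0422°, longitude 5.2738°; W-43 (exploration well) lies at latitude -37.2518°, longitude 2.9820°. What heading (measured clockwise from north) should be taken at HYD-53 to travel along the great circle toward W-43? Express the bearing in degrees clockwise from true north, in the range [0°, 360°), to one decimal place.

190.2°

Δλ = -2.2918°
y = sin Δλ · cos φ₂ = -0.031830
x = cos φ₁ sin φ₂ − sin φ₁ cos φ₂ cos Δλ = -0.177539
θ = atan2(y, x) = -169.8356° → 190.1644° (mod 360°)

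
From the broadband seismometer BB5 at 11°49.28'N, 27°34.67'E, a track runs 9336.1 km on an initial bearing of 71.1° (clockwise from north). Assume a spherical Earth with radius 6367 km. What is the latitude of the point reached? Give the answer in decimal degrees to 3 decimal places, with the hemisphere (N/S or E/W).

19.675°N

BB5: φ = +11.82133°, λ = +27.57783°
δ = d/R = 9336.1/6367 = 1.466326 rad
φ₂ = arcsin(sin φ₁ cos δ + cos φ₁ sin δ cos θ)
   = arcsin(0.20486·0.10428 + 0.97879·0.99455·0.32392) = 19.67484°
λ₂ = λ₁ + atan2(sin θ sin δ cos φ₁, cos δ − sin φ₁ sin φ₂) = 115.38236°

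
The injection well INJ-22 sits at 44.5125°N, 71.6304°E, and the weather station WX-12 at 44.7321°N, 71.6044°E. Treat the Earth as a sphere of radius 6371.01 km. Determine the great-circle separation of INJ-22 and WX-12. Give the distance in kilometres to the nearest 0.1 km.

Δφ = 0.2196°,  Δλ = -0.0260°
a = sin²(Δφ/2) + cos φ₁ cos φ₂ sin²(Δλ/2) = 0.000004
c = 2·arcsin(√a) = 0.003846 rad = 0.2204°
d = R·c = 6371.01 × 0.003846 = 24.5 km

24.5 km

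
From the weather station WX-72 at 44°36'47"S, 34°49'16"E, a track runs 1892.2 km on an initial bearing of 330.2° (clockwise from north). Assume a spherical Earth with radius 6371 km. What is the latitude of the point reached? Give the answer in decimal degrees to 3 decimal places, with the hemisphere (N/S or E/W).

29.392°S

WX-72: φ = -44.61306°, λ = +34.82111°
δ = d/R = 1892.2/6371 = 0.297002 rad
φ₂ = arcsin(sin φ₁ cos δ + cos φ₁ sin δ cos θ)
   = arcsin(-0.70232·0.95622 + 0.71187·0.29265·0.86777) = -29.39213°
λ₂ = λ₁ + atan2(sin θ sin δ cos φ₁, cos δ − sin φ₁ sin φ₂) = 25.21182°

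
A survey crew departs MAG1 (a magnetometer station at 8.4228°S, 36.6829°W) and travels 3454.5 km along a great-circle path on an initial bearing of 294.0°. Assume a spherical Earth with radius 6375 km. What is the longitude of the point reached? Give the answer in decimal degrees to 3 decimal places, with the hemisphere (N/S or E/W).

64.896°W

δ = d/R = 3454.5/6375 = 0.541882 rad
φ₂ = arcsin(sin φ₁ cos δ + cos φ₁ sin δ cos θ)
   = arcsin(-0.14648·0.85674 + 0.98921·0.51575·0.40674) = 4.70465°
λ₂ = λ₁ + atan2(sin θ sin δ cos φ₁, cos δ − sin φ₁ sin φ₂) = -64.89608°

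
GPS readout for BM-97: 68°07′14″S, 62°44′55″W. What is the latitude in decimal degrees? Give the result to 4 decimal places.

68.1206°S

68° + 7′/60 + 14″/3600 = 68 + 0.11667 + 0.00389 = 68.1206°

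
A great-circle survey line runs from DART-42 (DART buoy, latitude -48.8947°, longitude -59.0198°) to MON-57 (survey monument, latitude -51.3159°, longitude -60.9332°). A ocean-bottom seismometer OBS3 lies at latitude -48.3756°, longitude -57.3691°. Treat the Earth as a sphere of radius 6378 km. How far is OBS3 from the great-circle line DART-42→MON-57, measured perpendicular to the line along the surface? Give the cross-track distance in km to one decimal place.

84.7 km

δ₁₃ = central angle DART-42→OBS3 = 0.021084 rad  (haversine)
θ₁₃ = bearing DART-42→OBS3 = 65.173°,  θ₁₂ = bearing DART-42→MON-57 = 206.148°
dₓₜ = R·arcsin(sin δ₁₃ · sin(θ₁₃ − θ₁₂)) = 6378·arcsin(0.02108·sin(-140.975°)) = -84.670 km
|dₓₜ| = 84.670 km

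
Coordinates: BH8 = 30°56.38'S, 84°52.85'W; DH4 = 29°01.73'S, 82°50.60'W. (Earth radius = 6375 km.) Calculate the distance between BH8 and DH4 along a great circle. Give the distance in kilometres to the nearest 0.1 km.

289.4 km

BH8: φ = -30.93967°, λ = -84.88083°
DH4: φ = -29.02883°, λ = -82.84333°
Δφ = 1.9108°,  Δλ = 2.0375°
a = sin²(Δφ/2) + cos φ₁ cos φ₂ sin²(Δλ/2) = 0.000515
c = 2·arcsin(√a) = 0.045396 rad = 2.6010°
d = R·c = 6375 × 0.045396 = 289.4 km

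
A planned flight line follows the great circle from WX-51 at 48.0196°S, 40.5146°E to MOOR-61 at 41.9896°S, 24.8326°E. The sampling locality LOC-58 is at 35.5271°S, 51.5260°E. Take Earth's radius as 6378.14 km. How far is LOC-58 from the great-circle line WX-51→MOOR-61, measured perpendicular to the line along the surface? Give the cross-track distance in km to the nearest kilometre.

δ₁₃ = central angle WX-51→LOC-58 = 0.260341 rad  (haversine)
θ₁₃ = bearing WX-51→LOC-58 = 37.149°,  θ₁₂ = bearing WX-51→MOOR-61 = 292.807°
dₓₜ = R·arcsin(sin δ₁₃ · sin(θ₁₃ − θ₁₂)) = 6378.14·arcsin(0.25741·sin(-255.658°)) = 1607.601 km
|dₓₜ| = 1607.601 km

1608 km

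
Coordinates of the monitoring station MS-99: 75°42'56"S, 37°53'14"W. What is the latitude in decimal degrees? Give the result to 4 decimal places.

75.7156°S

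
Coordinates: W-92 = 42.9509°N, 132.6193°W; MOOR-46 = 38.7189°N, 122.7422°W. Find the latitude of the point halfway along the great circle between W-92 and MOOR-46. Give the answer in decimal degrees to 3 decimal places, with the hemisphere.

Bx = cos φ₂ cos Δλ = 0.768660,  By = cos φ₂ sin Δλ = 0.133836
φₘ = atan2(sin φ₁ + sin φ₂, √((cos φ₁ + Bx)² + By²)) = 40.94025°
λₘ = λ₁ + atan2(By, cos φ₁ + Bx) = -127.52266°

40.940°N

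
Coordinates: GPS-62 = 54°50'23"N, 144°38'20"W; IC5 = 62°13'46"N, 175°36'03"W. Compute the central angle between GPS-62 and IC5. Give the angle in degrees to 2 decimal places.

GPS-62: φ = +54.83972°, λ = -144.63889°
IC5: φ = +62.22944°, λ = -175.60083°
Δφ = 7.3897°,  Δλ = -30.9619°
a = sin²(Δφ/2) + cos φ₁ cos φ₂ sin²(Δλ/2) = 0.023269
c = 2·arcsin(√a) = 0.306280 rad = 17.5485°

17.55°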